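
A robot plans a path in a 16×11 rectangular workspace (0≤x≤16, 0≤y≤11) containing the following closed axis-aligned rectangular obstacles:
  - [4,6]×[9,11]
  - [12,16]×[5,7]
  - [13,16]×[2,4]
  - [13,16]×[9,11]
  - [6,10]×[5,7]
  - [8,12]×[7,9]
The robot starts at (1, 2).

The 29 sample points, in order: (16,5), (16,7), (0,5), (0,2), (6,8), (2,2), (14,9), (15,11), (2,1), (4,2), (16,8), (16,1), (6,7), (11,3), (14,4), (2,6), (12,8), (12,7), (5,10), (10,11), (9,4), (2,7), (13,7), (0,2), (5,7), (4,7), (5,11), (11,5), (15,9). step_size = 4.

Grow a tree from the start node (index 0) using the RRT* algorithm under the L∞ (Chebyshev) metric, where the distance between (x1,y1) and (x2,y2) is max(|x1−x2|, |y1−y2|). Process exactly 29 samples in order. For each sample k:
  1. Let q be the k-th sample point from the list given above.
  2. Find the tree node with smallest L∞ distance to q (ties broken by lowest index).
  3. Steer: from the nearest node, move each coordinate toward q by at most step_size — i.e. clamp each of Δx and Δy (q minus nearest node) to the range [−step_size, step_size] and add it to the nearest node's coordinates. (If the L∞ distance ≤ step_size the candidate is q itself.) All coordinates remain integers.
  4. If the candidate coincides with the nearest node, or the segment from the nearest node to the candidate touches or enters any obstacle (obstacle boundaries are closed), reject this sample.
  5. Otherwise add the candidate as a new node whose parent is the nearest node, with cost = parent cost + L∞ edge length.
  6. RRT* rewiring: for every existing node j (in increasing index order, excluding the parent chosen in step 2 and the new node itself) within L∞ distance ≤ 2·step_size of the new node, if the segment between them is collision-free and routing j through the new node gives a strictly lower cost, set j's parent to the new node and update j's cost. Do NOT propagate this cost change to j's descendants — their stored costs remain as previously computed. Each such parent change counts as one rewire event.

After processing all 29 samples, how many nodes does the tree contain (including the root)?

1. q=(16,5) nearest=0 d=15 new=(5,5) → add node 1 parent=0 cost=4
2. q=(16,7) nearest=1 d=11 new=(9,7) → blocked by [6,10]×[5,7], reject
3. q=(0,5) nearest=0 d=3 new=(0,5) → add node 2 parent=0 cost=3
4. q=(0,2) nearest=0 d=1 new=(0,2) → add node 3 parent=0 cost=1
5. q=(6,8) nearest=1 d=3 new=(6,8) → add node 4 parent=1 cost=7
6. q=(2,2) nearest=0 d=1 new=(2,2) → add node 5 parent=0 cost=1
7. q=(14,9) nearest=4 d=8 new=(10,9) → blocked by [8,12]×[7,9], reject
8. q=(15,11) nearest=4 d=9 new=(10,11) → add node 6 parent=4 cost=11
9. q=(2,1) nearest=0 d=1 new=(2,1) → add node 7 parent=0 cost=1
10. q=(4,2) nearest=5 d=2 new=(4,2) → add node 8 parent=5 cost=3
11. q=(16,8) nearest=6 d=6 new=(14,8) → add node 9 parent=6 cost=15
12. q=(16,1) nearest=9 d=7 new=(16,4) → blocked by [12,16]×[5,7], reject
13. q=(6,7) nearest=4 d=1 new=(6,7) → blocked by [6,10]×[5,7], reject
14. q=(11,3) nearest=4 d=5 new=(10,4) → blocked by [6,10]×[5,7], reject
15. q=(14,4) nearest=9 d=4 new=(14,4) → blocked by [12,16]×[5,7], reject
16. q=(2,6) nearest=2 d=2 new=(2,6) → add node 10 parent=2 cost=5
17. q=(12,8) nearest=9 d=2 new=(12,8) → blocked by [8,12]×[7,9], reject
18. q=(12,7) nearest=9 d=2 new=(12,7) → blocked by [12,16]×[5,7], reject
19. q=(5,10) nearest=4 d=2 new=(5,10) → blocked by [4,6]×[9,11], reject
20. q=(10,11) nearest=6 d=0 → coincident, reject
21. q=(9,4) nearest=1 d=4 new=(9,4) → add node 11 parent=1 cost=8
22. q=(2,7) nearest=10 d=1 new=(2,7) → add node 12 parent=10 cost=6
23. q=(13,7) nearest=9 d=1 new=(13,7) → blocked by [12,16]×[5,7], reject
24. q=(0,2) nearest=3 d=0 → coincident, reject
25. q=(5,7) nearest=4 d=1 new=(5,7) → add node 13 parent=4 cost=8
26. q=(4,7) nearest=13 d=1 new=(4,7) → add node 14 parent=13 cost=9
27. q=(5,11) nearest=4 d=3 new=(5,11) → blocked by [4,6]×[9,11], reject
28. q=(11,5) nearest=11 d=2 new=(11,5) → add node 15 parent=11 cost=10
29. q=(15,9) nearest=9 d=1 new=(15,9) → blocked by [13,16]×[9,11], reject

Node count: 16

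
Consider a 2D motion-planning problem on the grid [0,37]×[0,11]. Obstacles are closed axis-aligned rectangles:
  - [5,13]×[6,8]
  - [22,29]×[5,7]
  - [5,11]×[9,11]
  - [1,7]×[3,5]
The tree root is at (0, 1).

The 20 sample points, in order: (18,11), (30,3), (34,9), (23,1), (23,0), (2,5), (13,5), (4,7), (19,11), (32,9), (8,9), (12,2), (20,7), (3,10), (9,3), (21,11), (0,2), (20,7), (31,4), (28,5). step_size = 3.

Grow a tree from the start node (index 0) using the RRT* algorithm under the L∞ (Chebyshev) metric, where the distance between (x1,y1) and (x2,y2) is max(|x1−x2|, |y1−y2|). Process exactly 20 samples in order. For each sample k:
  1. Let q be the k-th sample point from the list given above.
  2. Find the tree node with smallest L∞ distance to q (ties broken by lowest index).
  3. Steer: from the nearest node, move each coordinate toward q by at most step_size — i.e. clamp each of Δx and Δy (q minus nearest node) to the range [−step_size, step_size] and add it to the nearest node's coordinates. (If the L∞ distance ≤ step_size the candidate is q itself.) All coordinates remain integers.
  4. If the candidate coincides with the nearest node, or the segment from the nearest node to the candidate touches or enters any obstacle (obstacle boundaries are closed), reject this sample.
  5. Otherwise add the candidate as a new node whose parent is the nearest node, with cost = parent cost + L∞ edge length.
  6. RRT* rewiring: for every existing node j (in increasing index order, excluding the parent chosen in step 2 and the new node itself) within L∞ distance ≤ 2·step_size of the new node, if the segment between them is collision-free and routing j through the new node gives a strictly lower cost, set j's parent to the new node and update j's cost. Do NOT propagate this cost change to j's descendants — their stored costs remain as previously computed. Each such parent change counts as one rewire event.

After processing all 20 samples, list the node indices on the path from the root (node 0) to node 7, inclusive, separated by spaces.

Path: 0 7

1. q=(18,11) nearest=0 d=18 new=(3,4) → blocked by [1,7]×[3,5], reject
2. q=(30,3) nearest=0 d=30 new=(3,3) → blocked by [1,7]×[3,5], reject
3. q=(34,9) nearest=0 d=34 new=(3,4) → blocked by [1,7]×[3,5], reject
4. q=(23,1) nearest=0 d=23 new=(3,1) → add node 1 parent=0 cost=3
5. q=(23,0) nearest=1 d=20 new=(6,0) → add node 2 parent=1 cost=6
6. q=(2,5) nearest=0 d=4 new=(2,4) → blocked by [1,7]×[3,5], reject
7. q=(13,5) nearest=2 d=7 new=(9,3) → add node 3 parent=2 cost=9
8. q=(4,7) nearest=3 d=5 new=(6,6) → blocked by [5,13]×[6,8], reject
9. q=(19,11) nearest=3 d=10 new=(12,6) → blocked by [5,13]×[6,8], reject
10. q=(32,9) nearest=3 d=23 new=(12,6) → blocked by [5,13]×[6,8], reject
11. q=(8,9) nearest=3 d=6 new=(8,6) → blocked by [5,13]×[6,8], reject
12. q=(12,2) nearest=3 d=3 new=(12,2) → add node 4 parent=3 cost=12
13. q=(20,7) nearest=4 d=8 new=(15,5) → add node 5 parent=4 cost=15
14. q=(3,10) nearest=3 d=7 new=(6,6) → blocked by [5,13]×[6,8], reject
15. q=(9,3) nearest=3 d=0 → coincident, reject
16. q=(21,11) nearest=5 d=6 new=(18,8) → add node 6 parent=5 cost=18
17. q=(0,2) nearest=0 d=1 new=(0,2) → add node 7 parent=0 cost=1
18. q=(20,7) nearest=6 d=2 new=(20,7) → add node 8 parent=6 cost=20
19. q=(31,4) nearest=8 d=11 new=(23,4) → blocked by [22,29]×[5,7], reject
20. q=(28,5) nearest=8 d=8 new=(23,5) → blocked by [22,29]×[5,7], reject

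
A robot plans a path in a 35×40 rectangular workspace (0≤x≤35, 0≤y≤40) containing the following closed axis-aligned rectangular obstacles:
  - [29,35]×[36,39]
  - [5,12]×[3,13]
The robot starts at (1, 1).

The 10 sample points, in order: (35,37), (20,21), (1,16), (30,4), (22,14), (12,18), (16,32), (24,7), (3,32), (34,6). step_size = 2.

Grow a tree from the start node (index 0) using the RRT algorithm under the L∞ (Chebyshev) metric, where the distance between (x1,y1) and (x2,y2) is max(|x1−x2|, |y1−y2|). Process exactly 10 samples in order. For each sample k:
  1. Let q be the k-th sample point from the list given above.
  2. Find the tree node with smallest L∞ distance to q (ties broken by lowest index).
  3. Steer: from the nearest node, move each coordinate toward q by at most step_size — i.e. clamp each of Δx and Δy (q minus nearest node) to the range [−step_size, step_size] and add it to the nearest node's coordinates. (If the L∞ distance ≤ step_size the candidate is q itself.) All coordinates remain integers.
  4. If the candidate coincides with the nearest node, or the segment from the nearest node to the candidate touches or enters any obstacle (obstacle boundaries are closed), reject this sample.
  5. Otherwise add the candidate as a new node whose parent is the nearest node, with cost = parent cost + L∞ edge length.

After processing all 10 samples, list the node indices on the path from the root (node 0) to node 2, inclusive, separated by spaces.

Path: 0 1 2

1. q=(35,37) nearest=0 d=36 new=(3,3) → add node 1 parent=0 cost=2
2. q=(20,21) nearest=1 d=18 new=(5,5) → blocked by [5,12]×[3,13], reject
3. q=(1,16) nearest=1 d=13 new=(1,5) → add node 2 parent=1 cost=4
4. q=(30,4) nearest=1 d=27 new=(5,4) → blocked by [5,12]×[3,13], reject
5. q=(22,14) nearest=1 d=19 new=(5,5) → blocked by [5,12]×[3,13], reject
6. q=(12,18) nearest=2 d=13 new=(3,7) → add node 3 parent=2 cost=6
7. q=(16,32) nearest=3 d=25 new=(5,9) → blocked by [5,12]×[3,13], reject
8. q=(24,7) nearest=1 d=21 new=(5,5) → blocked by [5,12]×[3,13], reject
9. q=(3,32) nearest=3 d=25 new=(3,9) → add node 4 parent=3 cost=8
10. q=(34,6) nearest=1 d=31 new=(5,5) → blocked by [5,12]×[3,13], reject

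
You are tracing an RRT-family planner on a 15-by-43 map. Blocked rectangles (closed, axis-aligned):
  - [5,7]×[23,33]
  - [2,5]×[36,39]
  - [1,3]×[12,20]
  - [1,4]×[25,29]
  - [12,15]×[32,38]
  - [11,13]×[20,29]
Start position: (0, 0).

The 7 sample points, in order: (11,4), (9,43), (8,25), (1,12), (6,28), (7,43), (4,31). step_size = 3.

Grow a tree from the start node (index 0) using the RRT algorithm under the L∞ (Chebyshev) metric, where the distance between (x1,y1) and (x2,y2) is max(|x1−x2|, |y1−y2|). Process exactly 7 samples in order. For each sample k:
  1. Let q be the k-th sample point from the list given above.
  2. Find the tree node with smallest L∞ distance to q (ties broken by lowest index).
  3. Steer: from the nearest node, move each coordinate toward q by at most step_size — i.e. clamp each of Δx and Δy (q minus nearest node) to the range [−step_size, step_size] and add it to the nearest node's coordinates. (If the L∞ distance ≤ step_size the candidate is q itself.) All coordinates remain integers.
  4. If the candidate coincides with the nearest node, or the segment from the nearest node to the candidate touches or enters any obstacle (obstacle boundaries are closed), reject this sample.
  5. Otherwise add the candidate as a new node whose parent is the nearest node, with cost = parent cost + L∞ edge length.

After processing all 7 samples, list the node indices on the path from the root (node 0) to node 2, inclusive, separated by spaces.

Path: 0 1 2

1. q=(11,4) nearest=0 d=11 new=(3,3) → add node 1 parent=0 cost=3
2. q=(9,43) nearest=1 d=40 new=(6,6) → add node 2 parent=1 cost=6
3. q=(8,25) nearest=2 d=19 new=(8,9) → add node 3 parent=2 cost=9
4. q=(1,12) nearest=2 d=6 new=(3,9) → add node 4 parent=2 cost=9
5. q=(6,28) nearest=3 d=19 new=(6,12) → add node 5 parent=3 cost=12
6. q=(7,43) nearest=5 d=31 new=(7,15) → add node 6 parent=5 cost=15
7. q=(4,31) nearest=6 d=16 new=(4,18) → add node 7 parent=6 cost=18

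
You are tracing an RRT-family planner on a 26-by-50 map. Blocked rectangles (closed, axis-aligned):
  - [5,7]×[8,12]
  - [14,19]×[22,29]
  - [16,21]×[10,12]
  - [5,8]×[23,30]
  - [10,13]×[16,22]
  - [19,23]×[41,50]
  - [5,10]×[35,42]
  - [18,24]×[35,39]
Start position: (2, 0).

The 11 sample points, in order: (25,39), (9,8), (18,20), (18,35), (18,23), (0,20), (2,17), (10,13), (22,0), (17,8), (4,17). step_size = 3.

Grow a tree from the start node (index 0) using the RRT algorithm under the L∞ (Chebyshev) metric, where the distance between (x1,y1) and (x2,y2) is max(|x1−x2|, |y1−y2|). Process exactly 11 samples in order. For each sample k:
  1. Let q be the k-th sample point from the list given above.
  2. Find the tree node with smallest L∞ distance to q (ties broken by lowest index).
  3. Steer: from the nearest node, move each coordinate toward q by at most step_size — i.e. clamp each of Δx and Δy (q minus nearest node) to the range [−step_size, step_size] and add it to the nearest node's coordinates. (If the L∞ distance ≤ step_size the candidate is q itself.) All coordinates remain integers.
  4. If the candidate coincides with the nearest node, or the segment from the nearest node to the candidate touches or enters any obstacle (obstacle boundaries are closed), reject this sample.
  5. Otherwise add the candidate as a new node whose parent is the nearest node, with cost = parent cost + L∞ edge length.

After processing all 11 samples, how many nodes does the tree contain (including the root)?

Node count: 12

1. q=(25,39) nearest=0 d=39 new=(5,3) → add node 1 parent=0 cost=3
2. q=(9,8) nearest=1 d=5 new=(8,6) → add node 2 parent=1 cost=6
3. q=(18,20) nearest=2 d=14 new=(11,9) → add node 3 parent=2 cost=9
4. q=(18,35) nearest=3 d=26 new=(14,12) → add node 4 parent=3 cost=12
5. q=(18,23) nearest=4 d=11 new=(17,15) → add node 5 parent=4 cost=15
6. q=(0,20) nearest=3 d=11 new=(8,12) → add node 6 parent=3 cost=12
7. q=(2,17) nearest=6 d=6 new=(5,15) → add node 7 parent=6 cost=15
8. q=(10,13) nearest=6 d=2 new=(10,13) → add node 8 parent=6 cost=14
9. q=(22,0) nearest=3 d=11 new=(14,6) → add node 9 parent=3 cost=12
10. q=(17,8) nearest=9 d=3 new=(17,8) → add node 10 parent=9 cost=15
11. q=(4,17) nearest=7 d=2 new=(4,17) → add node 11 parent=7 cost=17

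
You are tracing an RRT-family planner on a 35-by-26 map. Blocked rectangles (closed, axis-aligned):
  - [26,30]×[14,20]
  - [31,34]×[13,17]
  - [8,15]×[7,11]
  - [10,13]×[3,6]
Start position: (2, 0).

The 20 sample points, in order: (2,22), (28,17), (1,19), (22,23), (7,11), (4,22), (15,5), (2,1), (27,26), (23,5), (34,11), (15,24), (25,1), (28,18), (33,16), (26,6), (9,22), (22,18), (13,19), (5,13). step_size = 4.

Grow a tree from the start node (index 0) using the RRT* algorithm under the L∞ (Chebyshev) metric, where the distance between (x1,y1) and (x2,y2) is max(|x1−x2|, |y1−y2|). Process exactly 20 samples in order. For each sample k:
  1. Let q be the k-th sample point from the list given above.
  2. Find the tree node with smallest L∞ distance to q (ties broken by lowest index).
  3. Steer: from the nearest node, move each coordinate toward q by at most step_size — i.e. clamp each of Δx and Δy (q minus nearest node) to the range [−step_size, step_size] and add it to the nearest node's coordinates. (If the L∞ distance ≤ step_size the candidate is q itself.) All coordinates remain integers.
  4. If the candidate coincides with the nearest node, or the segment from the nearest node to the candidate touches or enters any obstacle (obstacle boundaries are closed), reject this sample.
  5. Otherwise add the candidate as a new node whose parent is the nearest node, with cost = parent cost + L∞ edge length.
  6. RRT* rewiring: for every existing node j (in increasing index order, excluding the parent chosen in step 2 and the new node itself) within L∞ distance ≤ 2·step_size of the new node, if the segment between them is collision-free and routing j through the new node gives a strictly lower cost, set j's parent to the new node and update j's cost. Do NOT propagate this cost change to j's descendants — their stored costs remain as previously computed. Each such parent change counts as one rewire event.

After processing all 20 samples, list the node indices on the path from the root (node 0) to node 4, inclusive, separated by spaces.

Path: 0 1 3 4

1. q=(2,22) nearest=0 d=22 new=(2,4) → add node 1 parent=0 cost=4
2. q=(28,17) nearest=0 d=26 new=(6,4) → add node 2 parent=0 cost=4
3. q=(1,19) nearest=1 d=15 new=(1,8) → add node 3 parent=1 cost=8
4. q=(22,23) nearest=2 d=19 new=(10,8) → blocked by [8,15]×[7,11], reject
5. q=(7,11) nearest=3 d=6 new=(5,11) → add node 4 parent=3 cost=12
6. q=(4,22) nearest=4 d=11 new=(4,15) → add node 5 parent=4 cost=16
7. q=(15,5) nearest=2 d=9 new=(10,5) → blocked by [10,13]×[3,6], reject
8. q=(2,1) nearest=0 d=1 new=(2,1) → add node 6 parent=0 cost=1
9. q=(27,26) nearest=2 d=22 new=(10,8) → blocked by [8,15]×[7,11], reject
10. q=(23,5) nearest=2 d=17 new=(10,5) → blocked by [10,13]×[3,6], reject
11. q=(34,11) nearest=2 d=28 new=(10,8) → blocked by [8,15]×[7,11], reject
12. q=(15,24) nearest=5 d=11 new=(8,19) → add node 7 parent=5 cost=20
13. q=(25,1) nearest=7 d=18 new=(12,15) → add node 8 parent=7 cost=24
14. q=(28,18) nearest=8 d=16 new=(16,18) → add node 9 parent=8 cost=28
15. q=(33,16) nearest=9 d=17 new=(20,16) → add node 10 parent=9 cost=32
16. q=(26,6) nearest=10 d=10 new=(24,12) → add node 11 parent=10 cost=36
17. q=(9,22) nearest=7 d=3 new=(9,22) → add node 12 parent=7 cost=23
18. q=(22,18) nearest=10 d=2 new=(22,18) → add node 13 parent=10 cost=34
19. q=(13,19) nearest=9 d=3 new=(13,19) → add node 14 parent=9 cost=31
20. q=(5,13) nearest=4 d=2 new=(5,13) → add node 15 parent=4 cost=14; rewire 8→15 (21<24); rewire 14→15 (22<31)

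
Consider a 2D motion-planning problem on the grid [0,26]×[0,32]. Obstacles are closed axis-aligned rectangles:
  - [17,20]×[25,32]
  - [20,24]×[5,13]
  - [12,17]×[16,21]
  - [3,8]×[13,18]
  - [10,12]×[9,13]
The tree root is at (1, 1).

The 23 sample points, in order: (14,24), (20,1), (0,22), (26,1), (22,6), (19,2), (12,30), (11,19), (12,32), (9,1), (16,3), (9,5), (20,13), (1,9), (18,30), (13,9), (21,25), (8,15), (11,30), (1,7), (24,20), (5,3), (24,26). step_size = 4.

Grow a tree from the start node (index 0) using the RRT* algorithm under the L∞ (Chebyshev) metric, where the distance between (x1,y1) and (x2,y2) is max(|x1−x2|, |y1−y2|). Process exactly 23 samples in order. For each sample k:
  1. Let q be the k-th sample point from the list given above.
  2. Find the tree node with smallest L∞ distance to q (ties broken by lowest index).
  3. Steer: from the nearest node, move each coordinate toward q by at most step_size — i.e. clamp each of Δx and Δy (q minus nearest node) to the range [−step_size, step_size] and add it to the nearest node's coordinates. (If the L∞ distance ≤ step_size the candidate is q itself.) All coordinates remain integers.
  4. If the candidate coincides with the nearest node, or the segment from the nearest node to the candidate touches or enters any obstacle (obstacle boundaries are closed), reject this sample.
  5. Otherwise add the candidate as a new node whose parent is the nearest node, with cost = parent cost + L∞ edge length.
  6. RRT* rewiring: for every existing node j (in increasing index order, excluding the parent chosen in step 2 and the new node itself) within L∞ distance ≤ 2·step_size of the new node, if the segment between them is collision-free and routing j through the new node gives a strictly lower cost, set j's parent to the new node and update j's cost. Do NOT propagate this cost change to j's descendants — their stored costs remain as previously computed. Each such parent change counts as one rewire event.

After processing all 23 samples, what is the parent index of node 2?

Parent of node 2: 1

1. q=(14,24) nearest=0 d=23 new=(5,5) → add node 1 parent=0 cost=4
2. q=(20,1) nearest=1 d=15 new=(9,1) → add node 2 parent=1 cost=8
3. q=(0,22) nearest=1 d=17 new=(1,9) → add node 3 parent=1 cost=8
4. q=(26,1) nearest=2 d=17 new=(13,1) → add node 4 parent=2 cost=12
5. q=(22,6) nearest=4 d=9 new=(17,5) → add node 5 parent=4 cost=16
6. q=(19,2) nearest=5 d=3 new=(19,2) → add node 6 parent=5 cost=19
7. q=(12,30) nearest=3 d=21 new=(5,13) → blocked by [3,8]×[13,18], reject
8. q=(11,19) nearest=3 d=10 new=(5,13) → blocked by [3,8]×[13,18], reject
9. q=(12,32) nearest=3 d=23 new=(5,13) → blocked by [3,8]×[13,18], reject
10. q=(9,1) nearest=2 d=0 → coincident, reject
11. q=(16,3) nearest=5 d=2 new=(16,3) → add node 7 parent=5 cost=18
12. q=(9,5) nearest=1 d=4 new=(9,5) → add node 8 parent=1 cost=8; rewire 7→8 (15<18)
13. q=(20,13) nearest=5 d=8 new=(20,9) → blocked by [20,24]×[5,13], reject
14. q=(1,9) nearest=3 d=0 → coincident, reject
15. q=(18,30) nearest=3 d=21 new=(5,13) → blocked by [3,8]×[13,18], reject
16. q=(13,9) nearest=5 d=4 new=(13,9) → add node 9 parent=5 cost=20
17. q=(21,25) nearest=9 d=16 new=(17,13) → add node 10 parent=9 cost=24
18. q=(8,15) nearest=9 d=6 new=(9,13) → blocked by [10,12]×[9,13], reject
19. q=(11,30) nearest=10 d=17 new=(13,17) → blocked by [12,17]×[16,21], reject
20. q=(1,7) nearest=3 d=2 new=(1,7) → add node 11 parent=3 cost=10
21. q=(24,20) nearest=10 d=7 new=(21,17) → add node 12 parent=10 cost=28
22. q=(5,3) nearest=1 d=2 new=(5,3) → add node 13 parent=1 cost=6; rewire 9→13 (14<20)
23. q=(24,26) nearest=12 d=9 new=(24,21) → add node 14 parent=12 cost=32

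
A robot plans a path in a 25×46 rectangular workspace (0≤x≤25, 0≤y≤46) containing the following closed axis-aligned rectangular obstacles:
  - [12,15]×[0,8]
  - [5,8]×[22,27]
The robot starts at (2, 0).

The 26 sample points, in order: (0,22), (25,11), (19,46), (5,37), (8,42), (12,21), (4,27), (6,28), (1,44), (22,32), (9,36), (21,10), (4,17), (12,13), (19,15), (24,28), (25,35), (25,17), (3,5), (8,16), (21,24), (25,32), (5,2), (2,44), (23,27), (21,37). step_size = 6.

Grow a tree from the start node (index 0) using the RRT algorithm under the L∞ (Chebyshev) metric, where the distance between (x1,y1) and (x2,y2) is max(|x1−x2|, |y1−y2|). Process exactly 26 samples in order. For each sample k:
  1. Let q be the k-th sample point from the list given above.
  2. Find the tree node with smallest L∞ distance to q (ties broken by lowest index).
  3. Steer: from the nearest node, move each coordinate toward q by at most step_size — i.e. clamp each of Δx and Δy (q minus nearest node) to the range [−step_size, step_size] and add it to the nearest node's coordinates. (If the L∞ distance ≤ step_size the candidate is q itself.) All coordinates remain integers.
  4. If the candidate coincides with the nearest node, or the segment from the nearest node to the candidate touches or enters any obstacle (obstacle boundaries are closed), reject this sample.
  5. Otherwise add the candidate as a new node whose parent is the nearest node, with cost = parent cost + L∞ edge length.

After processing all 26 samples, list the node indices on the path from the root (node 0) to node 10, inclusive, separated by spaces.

1. q=(0,22) nearest=0 d=22 new=(0,6) → add node 1 parent=0 cost=6
2. q=(25,11) nearest=0 d=23 new=(8,6) → add node 2 parent=0 cost=6
3. q=(19,46) nearest=1 d=40 new=(6,12) → add node 3 parent=1 cost=12
4. q=(5,37) nearest=3 d=25 new=(5,18) → add node 4 parent=3 cost=18
5. q=(8,42) nearest=4 d=24 new=(8,24) → blocked by [5,8]×[22,27], reject
6. q=(12,21) nearest=4 d=7 new=(11,21) → add node 5 parent=4 cost=24
7. q=(4,27) nearest=5 d=7 new=(5,27) → blocked by [5,8]×[22,27], reject
8. q=(6,28) nearest=5 d=7 new=(6,27) → blocked by [5,8]×[22,27], reject
9. q=(1,44) nearest=5 d=23 new=(5,27) → blocked by [5,8]×[22,27], reject
10. q=(22,32) nearest=5 d=11 new=(17,27) → add node 6 parent=5 cost=30
11. q=(9,36) nearest=6 d=9 new=(11,33) → add node 7 parent=6 cost=36
12. q=(21,10) nearest=5 d=11 new=(17,15) → add node 8 parent=5 cost=30
13. q=(4,17) nearest=4 d=1 new=(4,17) → add node 9 parent=4 cost=19
14. q=(12,13) nearest=8 d=5 new=(12,13) → add node 10 parent=8 cost=35
15. q=(19,15) nearest=8 d=2 new=(19,15) → add node 11 parent=8 cost=32
16. q=(24,28) nearest=6 d=7 new=(23,28) → add node 12 parent=6 cost=36
17. q=(25,35) nearest=12 d=7 new=(25,34) → add node 13 parent=12 cost=42
18. q=(25,17) nearest=11 d=6 new=(25,17) → add node 14 parent=11 cost=38
19. q=(3,5) nearest=1 d=3 new=(3,5) → add node 15 parent=1 cost=9
20. q=(8,16) nearest=4 d=3 new=(8,16) → add node 16 parent=4 cost=21
21. q=(21,24) nearest=6 d=4 new=(21,24) → add node 17 parent=6 cost=34
22. q=(25,32) nearest=13 d=2 new=(25,32) → add node 18 parent=13 cost=44
23. q=(5,2) nearest=0 d=3 new=(5,2) → add node 19 parent=0 cost=3
24. q=(2,44) nearest=7 d=11 new=(5,39) → add node 20 parent=7 cost=42
25. q=(23,27) nearest=12 d=1 new=(23,27) → add node 21 parent=12 cost=37
26. q=(21,37) nearest=13 d=4 new=(21,37) → add node 22 parent=13 cost=46

Path: 0 1 3 4 5 8 10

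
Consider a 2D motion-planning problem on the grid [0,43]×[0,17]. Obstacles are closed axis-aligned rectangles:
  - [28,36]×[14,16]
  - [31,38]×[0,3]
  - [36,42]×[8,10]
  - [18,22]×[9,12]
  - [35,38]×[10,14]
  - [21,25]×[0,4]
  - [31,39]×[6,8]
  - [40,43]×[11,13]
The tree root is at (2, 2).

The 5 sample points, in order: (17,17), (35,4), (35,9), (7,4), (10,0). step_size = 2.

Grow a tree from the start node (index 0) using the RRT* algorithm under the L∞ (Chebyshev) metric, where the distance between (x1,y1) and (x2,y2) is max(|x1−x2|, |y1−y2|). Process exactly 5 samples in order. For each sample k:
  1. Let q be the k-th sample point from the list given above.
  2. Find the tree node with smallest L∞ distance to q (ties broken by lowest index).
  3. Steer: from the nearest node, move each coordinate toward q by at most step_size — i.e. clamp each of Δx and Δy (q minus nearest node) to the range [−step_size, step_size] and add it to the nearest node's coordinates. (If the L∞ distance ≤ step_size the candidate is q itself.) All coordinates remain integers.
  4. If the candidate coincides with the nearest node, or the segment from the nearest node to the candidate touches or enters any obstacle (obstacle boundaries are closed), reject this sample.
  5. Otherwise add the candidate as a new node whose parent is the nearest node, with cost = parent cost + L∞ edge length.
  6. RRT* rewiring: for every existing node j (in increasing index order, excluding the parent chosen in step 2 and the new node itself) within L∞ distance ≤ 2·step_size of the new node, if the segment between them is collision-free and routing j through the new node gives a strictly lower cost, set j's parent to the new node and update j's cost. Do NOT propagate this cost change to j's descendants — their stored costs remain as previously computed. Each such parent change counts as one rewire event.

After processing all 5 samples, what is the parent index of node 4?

Parent of node 4: 2

1. q=(17,17) nearest=0 d=15 new=(4,4) → add node 1 parent=0 cost=2
2. q=(35,4) nearest=1 d=31 new=(6,4) → add node 2 parent=1 cost=4
3. q=(35,9) nearest=2 d=29 new=(8,6) → add node 3 parent=2 cost=6
4. q=(7,4) nearest=2 d=1 new=(7,4) → add node 4 parent=2 cost=5
5. q=(10,0) nearest=2 d=4 new=(8,2) → add node 5 parent=2 cost=6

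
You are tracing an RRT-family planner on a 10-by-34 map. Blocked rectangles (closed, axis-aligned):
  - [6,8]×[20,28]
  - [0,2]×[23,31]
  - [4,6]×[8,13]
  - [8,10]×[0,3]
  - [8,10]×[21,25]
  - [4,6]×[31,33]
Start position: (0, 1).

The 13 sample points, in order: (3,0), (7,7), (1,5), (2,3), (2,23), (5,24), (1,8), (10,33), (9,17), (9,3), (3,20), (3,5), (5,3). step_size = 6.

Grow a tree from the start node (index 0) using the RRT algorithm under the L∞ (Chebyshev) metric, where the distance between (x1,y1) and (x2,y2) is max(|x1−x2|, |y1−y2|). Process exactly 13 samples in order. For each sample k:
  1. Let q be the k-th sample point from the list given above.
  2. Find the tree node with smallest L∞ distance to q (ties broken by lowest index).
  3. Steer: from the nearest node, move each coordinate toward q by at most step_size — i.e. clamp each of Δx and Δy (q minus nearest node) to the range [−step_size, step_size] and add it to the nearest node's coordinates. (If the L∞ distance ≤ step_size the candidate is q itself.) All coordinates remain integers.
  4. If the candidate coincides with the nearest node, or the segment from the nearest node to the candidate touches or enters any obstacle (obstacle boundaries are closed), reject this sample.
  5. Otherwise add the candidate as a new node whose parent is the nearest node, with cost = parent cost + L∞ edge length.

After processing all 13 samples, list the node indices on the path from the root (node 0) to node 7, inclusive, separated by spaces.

1. q=(3,0) nearest=0 d=3 new=(3,0) → add node 1 parent=0 cost=3
2. q=(7,7) nearest=0 d=7 new=(6,7) → add node 2 parent=0 cost=6
3. q=(1,5) nearest=0 d=4 new=(1,5) → add node 3 parent=0 cost=4
4. q=(2,3) nearest=0 d=2 new=(2,3) → add node 4 parent=0 cost=2
5. q=(2,23) nearest=2 d=16 new=(2,13) → blocked by [4,6]×[8,13], reject
6. q=(5,24) nearest=2 d=17 new=(5,13) → blocked by [4,6]×[8,13], reject
7. q=(1,8) nearest=3 d=3 new=(1,8) → add node 5 parent=3 cost=7
8. q=(10,33) nearest=5 d=25 new=(7,14) → blocked by [4,6]×[8,13], reject
9. q=(9,17) nearest=5 d=9 new=(7,14) → blocked by [4,6]×[8,13], reject
10. q=(9,3) nearest=2 d=4 new=(9,3) → blocked by [8,10]×[0,3], reject
11. q=(3,20) nearest=5 d=12 new=(3,14) → add node 6 parent=5 cost=13
12. q=(3,5) nearest=3 d=2 new=(3,5) → add node 7 parent=3 cost=6
13. q=(5,3) nearest=7 d=2 new=(5,3) → add node 8 parent=7 cost=8

Path: 0 3 7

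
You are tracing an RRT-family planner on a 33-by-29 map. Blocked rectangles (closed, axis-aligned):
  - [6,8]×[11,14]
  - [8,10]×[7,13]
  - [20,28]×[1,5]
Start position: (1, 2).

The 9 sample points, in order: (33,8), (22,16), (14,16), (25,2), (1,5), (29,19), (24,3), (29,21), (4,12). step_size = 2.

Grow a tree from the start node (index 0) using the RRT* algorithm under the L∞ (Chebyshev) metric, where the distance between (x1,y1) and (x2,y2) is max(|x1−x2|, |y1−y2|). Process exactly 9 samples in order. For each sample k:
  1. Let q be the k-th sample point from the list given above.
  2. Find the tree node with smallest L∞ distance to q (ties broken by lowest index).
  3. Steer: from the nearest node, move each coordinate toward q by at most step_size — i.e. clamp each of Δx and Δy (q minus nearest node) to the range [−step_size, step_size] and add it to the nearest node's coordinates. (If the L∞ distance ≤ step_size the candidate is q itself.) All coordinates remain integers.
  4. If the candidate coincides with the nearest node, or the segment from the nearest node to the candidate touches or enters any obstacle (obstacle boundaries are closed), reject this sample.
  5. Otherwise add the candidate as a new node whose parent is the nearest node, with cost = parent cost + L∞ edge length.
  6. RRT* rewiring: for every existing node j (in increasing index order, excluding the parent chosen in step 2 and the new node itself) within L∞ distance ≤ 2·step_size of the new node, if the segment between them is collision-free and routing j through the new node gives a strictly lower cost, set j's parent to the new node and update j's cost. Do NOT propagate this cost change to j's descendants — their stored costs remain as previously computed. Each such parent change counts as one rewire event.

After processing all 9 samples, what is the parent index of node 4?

Parent of node 4: 1

1. q=(33,8) nearest=0 d=32 new=(3,4) → add node 1 parent=0 cost=2
2. q=(22,16) nearest=1 d=19 new=(5,6) → add node 2 parent=1 cost=4
3. q=(14,16) nearest=2 d=10 new=(7,8) → add node 3 parent=2 cost=6
4. q=(25,2) nearest=3 d=18 new=(9,6) → blocked by [8,10]×[7,13], reject
5. q=(1,5) nearest=1 d=2 new=(1,5) → add node 4 parent=1 cost=4
6. q=(29,19) nearest=3 d=22 new=(9,10) → blocked by [8,10]×[7,13], reject
7. q=(24,3) nearest=3 d=17 new=(9,6) → blocked by [8,10]×[7,13], reject
8. q=(29,21) nearest=3 d=22 new=(9,10) → blocked by [8,10]×[7,13], reject
9. q=(4,12) nearest=3 d=4 new=(5,10) → add node 5 parent=3 cost=8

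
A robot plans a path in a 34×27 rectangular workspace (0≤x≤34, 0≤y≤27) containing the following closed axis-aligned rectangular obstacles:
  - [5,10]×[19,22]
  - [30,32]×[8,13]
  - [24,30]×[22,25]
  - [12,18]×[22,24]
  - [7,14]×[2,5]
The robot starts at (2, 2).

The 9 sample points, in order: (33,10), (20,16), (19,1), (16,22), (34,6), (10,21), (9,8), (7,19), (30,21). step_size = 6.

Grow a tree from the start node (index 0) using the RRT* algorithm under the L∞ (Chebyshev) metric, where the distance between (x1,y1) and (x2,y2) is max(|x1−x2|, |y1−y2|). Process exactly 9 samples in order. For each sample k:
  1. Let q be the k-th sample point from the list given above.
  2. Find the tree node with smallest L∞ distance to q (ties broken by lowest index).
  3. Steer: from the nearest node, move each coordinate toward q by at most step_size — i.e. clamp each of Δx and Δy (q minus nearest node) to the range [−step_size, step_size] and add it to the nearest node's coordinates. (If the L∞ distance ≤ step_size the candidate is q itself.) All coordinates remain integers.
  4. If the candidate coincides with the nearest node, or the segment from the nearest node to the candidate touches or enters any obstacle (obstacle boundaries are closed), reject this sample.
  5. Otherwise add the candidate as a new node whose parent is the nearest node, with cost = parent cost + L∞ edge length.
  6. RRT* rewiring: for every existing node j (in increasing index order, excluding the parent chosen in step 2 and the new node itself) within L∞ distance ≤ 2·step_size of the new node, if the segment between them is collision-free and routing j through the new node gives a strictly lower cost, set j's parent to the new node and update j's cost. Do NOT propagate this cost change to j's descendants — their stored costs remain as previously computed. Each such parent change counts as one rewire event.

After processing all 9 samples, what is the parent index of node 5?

1. q=(33,10) nearest=0 d=31 new=(8,8) → add node 1 parent=0 cost=6
2. q=(20,16) nearest=1 d=12 new=(14,14) → add node 2 parent=1 cost=12
3. q=(19,1) nearest=1 d=11 new=(14,2) → blocked by [7,14]×[2,5], reject
4. q=(16,22) nearest=2 d=8 new=(16,20) → add node 3 parent=2 cost=18
5. q=(34,6) nearest=3 d=18 new=(22,14) → add node 4 parent=3 cost=24
6. q=(10,21) nearest=3 d=6 new=(10,21) → blocked by [5,10]×[19,22], reject
7. q=(9,8) nearest=1 d=1 new=(9,8) → add node 5 parent=1 cost=7
8. q=(7,19) nearest=2 d=7 new=(8,19) → blocked by [5,10]×[19,22], reject
9. q=(30,21) nearest=4 d=8 new=(28,20) → add node 6 parent=4 cost=30

Parent of node 5: 1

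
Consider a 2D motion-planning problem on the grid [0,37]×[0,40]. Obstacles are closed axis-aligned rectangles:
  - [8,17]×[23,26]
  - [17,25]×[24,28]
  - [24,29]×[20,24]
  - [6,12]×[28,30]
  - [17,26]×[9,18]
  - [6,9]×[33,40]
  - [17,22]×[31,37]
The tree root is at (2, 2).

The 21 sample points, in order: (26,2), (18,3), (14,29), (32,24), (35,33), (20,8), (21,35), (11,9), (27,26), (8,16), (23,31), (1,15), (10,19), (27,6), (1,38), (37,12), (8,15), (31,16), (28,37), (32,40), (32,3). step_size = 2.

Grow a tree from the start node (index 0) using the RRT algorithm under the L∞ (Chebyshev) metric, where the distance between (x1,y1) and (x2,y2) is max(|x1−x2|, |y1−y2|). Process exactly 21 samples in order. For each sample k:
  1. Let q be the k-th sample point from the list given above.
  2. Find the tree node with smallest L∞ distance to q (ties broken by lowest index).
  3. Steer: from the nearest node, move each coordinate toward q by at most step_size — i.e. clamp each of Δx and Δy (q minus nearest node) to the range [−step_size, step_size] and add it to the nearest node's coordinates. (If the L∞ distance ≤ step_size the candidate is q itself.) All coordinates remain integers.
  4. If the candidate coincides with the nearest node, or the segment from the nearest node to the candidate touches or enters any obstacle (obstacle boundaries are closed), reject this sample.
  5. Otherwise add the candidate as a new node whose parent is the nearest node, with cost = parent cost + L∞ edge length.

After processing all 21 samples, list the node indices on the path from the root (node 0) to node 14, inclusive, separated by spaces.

1. q=(26,2) nearest=0 d=24 new=(4,2) → add node 1 parent=0 cost=2
2. q=(18,3) nearest=1 d=14 new=(6,3) → add node 2 parent=1 cost=4
3. q=(14,29) nearest=2 d=26 new=(8,5) → add node 3 parent=2 cost=6
4. q=(32,24) nearest=3 d=24 new=(10,7) → add node 4 parent=3 cost=8
5. q=(35,33) nearest=4 d=26 new=(12,9) → add node 5 parent=4 cost=10
6. q=(20,8) nearest=5 d=8 new=(14,8) → add node 6 parent=5 cost=12
7. q=(21,35) nearest=5 d=26 new=(14,11) → add node 7 parent=5 cost=12
8. q=(11,9) nearest=5 d=1 new=(11,9) → add node 8 parent=5 cost=11
9. q=(27,26) nearest=7 d=15 new=(16,13) → add node 9 parent=7 cost=14
10. q=(8,16) nearest=7 d=6 new=(12,13) → add node 10 parent=7 cost=14
11. q=(23,31) nearest=9 d=18 new=(18,15) → blocked by [17,26]×[9,18], reject
12. q=(1,15) nearest=4 d=9 new=(8,9) → add node 11 parent=4 cost=10
13. q=(10,19) nearest=9 d=6 new=(14,15) → add node 12 parent=9 cost=16
14. q=(27,6) nearest=9 d=11 new=(18,11) → blocked by [17,26]×[9,18], reject
15. q=(1,38) nearest=12 d=23 new=(12,17) → add node 13 parent=12 cost=18
16. q=(37,12) nearest=9 d=21 new=(18,12) → blocked by [17,26]×[9,18], reject
17. q=(8,15) nearest=10 d=4 new=(10,15) → add node 14 parent=10 cost=16
18. q=(31,16) nearest=9 d=15 new=(18,15) → blocked by [17,26]×[9,18], reject
19. q=(28,37) nearest=13 d=20 new=(14,19) → add node 15 parent=13 cost=20
20. q=(32,40) nearest=15 d=21 new=(16,21) → add node 16 parent=15 cost=22
21. q=(32,3) nearest=9 d=16 new=(18,11) → blocked by [17,26]×[9,18], reject

Path: 0 1 2 3 4 5 7 10 14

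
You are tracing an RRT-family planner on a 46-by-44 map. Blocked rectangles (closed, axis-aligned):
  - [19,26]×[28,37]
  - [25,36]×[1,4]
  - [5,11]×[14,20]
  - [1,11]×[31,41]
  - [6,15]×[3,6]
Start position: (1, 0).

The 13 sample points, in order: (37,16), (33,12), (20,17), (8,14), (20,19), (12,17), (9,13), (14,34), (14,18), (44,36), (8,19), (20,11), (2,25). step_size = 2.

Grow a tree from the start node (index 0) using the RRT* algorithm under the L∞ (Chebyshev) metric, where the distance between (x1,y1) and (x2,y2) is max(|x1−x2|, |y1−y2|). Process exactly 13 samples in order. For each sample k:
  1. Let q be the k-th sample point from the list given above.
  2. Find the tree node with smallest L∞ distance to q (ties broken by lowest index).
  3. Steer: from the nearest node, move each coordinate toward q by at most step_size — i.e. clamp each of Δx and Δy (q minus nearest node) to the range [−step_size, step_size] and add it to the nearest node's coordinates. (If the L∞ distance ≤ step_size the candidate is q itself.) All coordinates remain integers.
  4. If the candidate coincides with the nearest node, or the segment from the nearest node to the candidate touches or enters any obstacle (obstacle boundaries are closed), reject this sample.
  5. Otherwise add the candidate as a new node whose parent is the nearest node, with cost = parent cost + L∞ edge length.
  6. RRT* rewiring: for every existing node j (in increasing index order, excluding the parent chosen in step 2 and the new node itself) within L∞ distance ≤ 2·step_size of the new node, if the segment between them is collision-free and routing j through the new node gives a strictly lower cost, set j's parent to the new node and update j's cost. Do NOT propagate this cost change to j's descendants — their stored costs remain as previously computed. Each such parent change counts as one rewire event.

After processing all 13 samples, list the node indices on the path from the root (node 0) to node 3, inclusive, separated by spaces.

1. q=(37,16) nearest=0 d=36 new=(3,2) → add node 1 parent=0 cost=2
2. q=(33,12) nearest=1 d=30 new=(5,4) → add node 2 parent=1 cost=4
3. q=(20,17) nearest=2 d=15 new=(7,6) → blocked by [6,15]×[3,6], reject
4. q=(8,14) nearest=2 d=10 new=(7,6) → blocked by [6,15]×[3,6], reject
5. q=(20,19) nearest=2 d=15 new=(7,6) → blocked by [6,15]×[3,6], reject
6. q=(12,17) nearest=2 d=13 new=(7,6) → blocked by [6,15]×[3,6], reject
7. q=(9,13) nearest=2 d=9 new=(7,6) → blocked by [6,15]×[3,6], reject
8. q=(14,34) nearest=2 d=30 new=(7,6) → blocked by [6,15]×[3,6], reject
9. q=(14,18) nearest=2 d=14 new=(7,6) → blocked by [6,15]×[3,6], reject
10. q=(44,36) nearest=2 d=39 new=(7,6) → blocked by [6,15]×[3,6], reject
11. q=(8,19) nearest=2 d=15 new=(7,6) → blocked by [6,15]×[3,6], reject
12. q=(20,11) nearest=2 d=15 new=(7,6) → blocked by [6,15]×[3,6], reject
13. q=(2,25) nearest=2 d=21 new=(3,6) → add node 3 parent=2 cost=6

Path: 0 1 2 3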